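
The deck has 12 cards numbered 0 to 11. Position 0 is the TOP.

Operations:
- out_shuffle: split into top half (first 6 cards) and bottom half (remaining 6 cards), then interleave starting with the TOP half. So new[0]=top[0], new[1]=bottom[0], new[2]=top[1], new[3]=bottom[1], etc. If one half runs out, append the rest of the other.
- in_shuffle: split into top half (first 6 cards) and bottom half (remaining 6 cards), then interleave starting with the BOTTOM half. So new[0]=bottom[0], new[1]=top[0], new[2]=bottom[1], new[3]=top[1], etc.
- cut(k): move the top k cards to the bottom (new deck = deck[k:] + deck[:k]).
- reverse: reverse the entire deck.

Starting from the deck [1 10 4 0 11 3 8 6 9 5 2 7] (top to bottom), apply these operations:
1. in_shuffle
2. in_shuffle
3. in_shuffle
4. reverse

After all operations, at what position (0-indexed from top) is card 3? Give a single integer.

After op 1 (in_shuffle): [8 1 6 10 9 4 5 0 2 11 7 3]
After op 2 (in_shuffle): [5 8 0 1 2 6 11 10 7 9 3 4]
After op 3 (in_shuffle): [11 5 10 8 7 0 9 1 3 2 4 6]
After op 4 (reverse): [6 4 2 3 1 9 0 7 8 10 5 11]
Card 3 is at position 3.

Answer: 3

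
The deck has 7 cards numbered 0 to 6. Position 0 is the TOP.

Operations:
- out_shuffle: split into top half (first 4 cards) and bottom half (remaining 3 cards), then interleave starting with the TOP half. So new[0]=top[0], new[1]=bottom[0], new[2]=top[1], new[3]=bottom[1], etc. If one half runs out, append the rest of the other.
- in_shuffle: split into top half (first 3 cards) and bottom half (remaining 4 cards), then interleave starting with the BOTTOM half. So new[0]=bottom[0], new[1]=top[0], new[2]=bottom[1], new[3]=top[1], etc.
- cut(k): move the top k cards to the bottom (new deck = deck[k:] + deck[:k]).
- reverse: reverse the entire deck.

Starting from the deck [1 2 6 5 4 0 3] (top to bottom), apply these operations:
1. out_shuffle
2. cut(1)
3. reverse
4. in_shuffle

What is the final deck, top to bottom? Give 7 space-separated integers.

After op 1 (out_shuffle): [1 4 2 0 6 3 5]
After op 2 (cut(1)): [4 2 0 6 3 5 1]
After op 3 (reverse): [1 5 3 6 0 2 4]
After op 4 (in_shuffle): [6 1 0 5 2 3 4]

Answer: 6 1 0 5 2 3 4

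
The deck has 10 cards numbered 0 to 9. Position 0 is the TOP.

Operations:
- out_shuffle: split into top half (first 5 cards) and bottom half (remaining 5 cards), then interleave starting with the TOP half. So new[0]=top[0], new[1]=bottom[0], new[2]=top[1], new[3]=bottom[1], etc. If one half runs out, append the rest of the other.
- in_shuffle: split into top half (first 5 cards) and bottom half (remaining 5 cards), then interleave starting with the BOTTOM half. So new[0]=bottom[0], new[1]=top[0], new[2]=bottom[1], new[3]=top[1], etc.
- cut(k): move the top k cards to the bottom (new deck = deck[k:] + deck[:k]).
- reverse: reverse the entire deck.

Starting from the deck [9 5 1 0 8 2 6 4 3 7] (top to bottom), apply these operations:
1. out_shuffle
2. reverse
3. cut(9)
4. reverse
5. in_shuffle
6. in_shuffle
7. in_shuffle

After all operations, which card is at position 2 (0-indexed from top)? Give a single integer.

After op 1 (out_shuffle): [9 2 5 6 1 4 0 3 8 7]
After op 2 (reverse): [7 8 3 0 4 1 6 5 2 9]
After op 3 (cut(9)): [9 7 8 3 0 4 1 6 5 2]
After op 4 (reverse): [2 5 6 1 4 0 3 8 7 9]
After op 5 (in_shuffle): [0 2 3 5 8 6 7 1 9 4]
After op 6 (in_shuffle): [6 0 7 2 1 3 9 5 4 8]
After op 7 (in_shuffle): [3 6 9 0 5 7 4 2 8 1]
Position 2: card 9.

Answer: 9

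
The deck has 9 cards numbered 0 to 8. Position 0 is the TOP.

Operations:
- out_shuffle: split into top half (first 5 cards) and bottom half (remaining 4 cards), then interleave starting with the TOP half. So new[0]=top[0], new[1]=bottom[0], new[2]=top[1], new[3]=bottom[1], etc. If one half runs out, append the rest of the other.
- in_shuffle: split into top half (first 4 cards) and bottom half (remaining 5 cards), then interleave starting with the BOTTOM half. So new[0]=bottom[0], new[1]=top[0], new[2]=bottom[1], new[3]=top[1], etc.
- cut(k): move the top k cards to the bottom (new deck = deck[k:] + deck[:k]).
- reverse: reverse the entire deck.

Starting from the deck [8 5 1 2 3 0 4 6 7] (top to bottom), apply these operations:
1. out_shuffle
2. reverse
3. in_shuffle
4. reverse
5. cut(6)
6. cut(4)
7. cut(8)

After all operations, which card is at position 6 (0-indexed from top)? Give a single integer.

Answer: 4

Derivation:
After op 1 (out_shuffle): [8 0 5 4 1 6 2 7 3]
After op 2 (reverse): [3 7 2 6 1 4 5 0 8]
After op 3 (in_shuffle): [1 3 4 7 5 2 0 6 8]
After op 4 (reverse): [8 6 0 2 5 7 4 3 1]
After op 5 (cut(6)): [4 3 1 8 6 0 2 5 7]
After op 6 (cut(4)): [6 0 2 5 7 4 3 1 8]
After op 7 (cut(8)): [8 6 0 2 5 7 4 3 1]
Position 6: card 4.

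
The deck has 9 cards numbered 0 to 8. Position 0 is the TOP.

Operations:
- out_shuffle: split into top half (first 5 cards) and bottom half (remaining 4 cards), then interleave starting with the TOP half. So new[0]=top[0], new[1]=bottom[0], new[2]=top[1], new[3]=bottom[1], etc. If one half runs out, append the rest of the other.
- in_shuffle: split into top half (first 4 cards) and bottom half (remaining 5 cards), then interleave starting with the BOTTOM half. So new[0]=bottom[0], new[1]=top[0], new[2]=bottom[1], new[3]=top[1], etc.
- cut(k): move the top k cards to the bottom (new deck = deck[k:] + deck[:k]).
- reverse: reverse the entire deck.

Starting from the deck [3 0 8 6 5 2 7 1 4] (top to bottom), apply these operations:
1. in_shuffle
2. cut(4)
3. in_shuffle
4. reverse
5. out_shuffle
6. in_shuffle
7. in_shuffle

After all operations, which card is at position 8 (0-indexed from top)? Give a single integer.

After op 1 (in_shuffle): [5 3 2 0 7 8 1 6 4]
After op 2 (cut(4)): [7 8 1 6 4 5 3 2 0]
After op 3 (in_shuffle): [4 7 5 8 3 1 2 6 0]
After op 4 (reverse): [0 6 2 1 3 8 5 7 4]
After op 5 (out_shuffle): [0 8 6 5 2 7 1 4 3]
After op 6 (in_shuffle): [2 0 7 8 1 6 4 5 3]
After op 7 (in_shuffle): [1 2 6 0 4 7 5 8 3]
Position 8: card 3.

Answer: 3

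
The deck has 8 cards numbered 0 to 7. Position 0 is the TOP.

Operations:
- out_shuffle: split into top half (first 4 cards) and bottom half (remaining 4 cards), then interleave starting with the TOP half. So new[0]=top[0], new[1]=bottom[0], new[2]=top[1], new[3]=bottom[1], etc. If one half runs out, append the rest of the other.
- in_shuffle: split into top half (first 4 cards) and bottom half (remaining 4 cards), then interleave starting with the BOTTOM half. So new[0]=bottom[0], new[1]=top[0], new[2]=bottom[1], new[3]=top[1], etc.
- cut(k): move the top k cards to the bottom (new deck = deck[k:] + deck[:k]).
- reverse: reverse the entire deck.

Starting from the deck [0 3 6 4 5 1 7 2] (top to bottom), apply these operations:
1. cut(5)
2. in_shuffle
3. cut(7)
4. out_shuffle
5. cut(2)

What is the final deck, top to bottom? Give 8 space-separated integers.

Answer: 3 4 1 2 6 5 0 7

Derivation:
After op 1 (cut(5)): [1 7 2 0 3 6 4 5]
After op 2 (in_shuffle): [3 1 6 7 4 2 5 0]
After op 3 (cut(7)): [0 3 1 6 7 4 2 5]
After op 4 (out_shuffle): [0 7 3 4 1 2 6 5]
After op 5 (cut(2)): [3 4 1 2 6 5 0 7]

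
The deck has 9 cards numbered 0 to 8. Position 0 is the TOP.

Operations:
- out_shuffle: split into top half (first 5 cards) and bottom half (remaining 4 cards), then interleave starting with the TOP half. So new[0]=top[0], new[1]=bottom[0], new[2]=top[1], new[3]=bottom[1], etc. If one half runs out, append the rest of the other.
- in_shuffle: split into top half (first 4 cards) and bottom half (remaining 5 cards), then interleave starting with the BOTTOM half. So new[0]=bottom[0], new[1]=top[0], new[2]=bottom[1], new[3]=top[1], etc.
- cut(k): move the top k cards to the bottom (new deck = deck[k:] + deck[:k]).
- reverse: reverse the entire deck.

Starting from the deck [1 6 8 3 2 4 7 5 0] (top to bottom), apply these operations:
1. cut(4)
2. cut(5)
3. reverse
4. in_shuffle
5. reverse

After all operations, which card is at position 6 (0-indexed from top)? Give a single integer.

Answer: 3

Derivation:
After op 1 (cut(4)): [2 4 7 5 0 1 6 8 3]
After op 2 (cut(5)): [1 6 8 3 2 4 7 5 0]
After op 3 (reverse): [0 5 7 4 2 3 8 6 1]
After op 4 (in_shuffle): [2 0 3 5 8 7 6 4 1]
After op 5 (reverse): [1 4 6 7 8 5 3 0 2]
Position 6: card 3.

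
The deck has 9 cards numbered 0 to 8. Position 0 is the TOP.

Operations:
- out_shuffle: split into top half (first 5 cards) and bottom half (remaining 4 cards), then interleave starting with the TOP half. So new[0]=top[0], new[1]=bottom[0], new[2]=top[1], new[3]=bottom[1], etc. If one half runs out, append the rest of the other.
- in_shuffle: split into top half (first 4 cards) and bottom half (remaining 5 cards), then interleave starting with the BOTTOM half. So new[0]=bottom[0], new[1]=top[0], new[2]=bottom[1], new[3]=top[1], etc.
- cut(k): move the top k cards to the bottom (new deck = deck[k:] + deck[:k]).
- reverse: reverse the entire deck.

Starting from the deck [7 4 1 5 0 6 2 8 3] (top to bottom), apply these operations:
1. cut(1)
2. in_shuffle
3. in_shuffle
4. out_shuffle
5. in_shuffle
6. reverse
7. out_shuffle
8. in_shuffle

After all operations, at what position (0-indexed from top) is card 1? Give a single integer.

After op 1 (cut(1)): [4 1 5 0 6 2 8 3 7]
After op 2 (in_shuffle): [6 4 2 1 8 5 3 0 7]
After op 3 (in_shuffle): [8 6 5 4 3 2 0 1 7]
After op 4 (out_shuffle): [8 2 6 0 5 1 4 7 3]
After op 5 (in_shuffle): [5 8 1 2 4 6 7 0 3]
After op 6 (reverse): [3 0 7 6 4 2 1 8 5]
After op 7 (out_shuffle): [3 2 0 1 7 8 6 5 4]
After op 8 (in_shuffle): [7 3 8 2 6 0 5 1 4]
Card 1 is at position 7.

Answer: 7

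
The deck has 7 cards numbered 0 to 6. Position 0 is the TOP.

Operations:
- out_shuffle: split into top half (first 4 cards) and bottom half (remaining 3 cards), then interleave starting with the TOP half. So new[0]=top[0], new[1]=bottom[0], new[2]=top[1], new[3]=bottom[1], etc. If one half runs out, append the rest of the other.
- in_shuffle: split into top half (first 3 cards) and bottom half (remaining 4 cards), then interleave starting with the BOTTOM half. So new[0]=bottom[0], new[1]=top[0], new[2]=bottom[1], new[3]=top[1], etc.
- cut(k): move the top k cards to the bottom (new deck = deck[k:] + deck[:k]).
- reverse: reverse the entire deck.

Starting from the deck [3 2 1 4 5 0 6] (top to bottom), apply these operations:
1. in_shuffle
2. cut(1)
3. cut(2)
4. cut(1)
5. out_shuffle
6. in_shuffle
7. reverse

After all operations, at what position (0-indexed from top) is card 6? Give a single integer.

Answer: 4

Derivation:
After op 1 (in_shuffle): [4 3 5 2 0 1 6]
After op 2 (cut(1)): [3 5 2 0 1 6 4]
After op 3 (cut(2)): [2 0 1 6 4 3 5]
After op 4 (cut(1)): [0 1 6 4 3 5 2]
After op 5 (out_shuffle): [0 3 1 5 6 2 4]
After op 6 (in_shuffle): [5 0 6 3 2 1 4]
After op 7 (reverse): [4 1 2 3 6 0 5]
Card 6 is at position 4.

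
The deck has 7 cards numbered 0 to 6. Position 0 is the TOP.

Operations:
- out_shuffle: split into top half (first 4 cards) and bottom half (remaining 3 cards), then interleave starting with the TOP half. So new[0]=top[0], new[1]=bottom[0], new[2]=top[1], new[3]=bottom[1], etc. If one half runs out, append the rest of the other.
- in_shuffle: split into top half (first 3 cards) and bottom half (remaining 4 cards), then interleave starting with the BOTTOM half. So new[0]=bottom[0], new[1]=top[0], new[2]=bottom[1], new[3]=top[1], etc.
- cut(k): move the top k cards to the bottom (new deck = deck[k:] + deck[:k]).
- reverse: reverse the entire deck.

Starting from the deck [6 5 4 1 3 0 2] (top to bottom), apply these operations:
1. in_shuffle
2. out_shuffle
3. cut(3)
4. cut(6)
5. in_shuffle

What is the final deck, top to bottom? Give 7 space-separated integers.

Answer: 2 6 5 4 1 3 0

Derivation:
After op 1 (in_shuffle): [1 6 3 5 0 4 2]
After op 2 (out_shuffle): [1 0 6 4 3 2 5]
After op 3 (cut(3)): [4 3 2 5 1 0 6]
After op 4 (cut(6)): [6 4 3 2 5 1 0]
After op 5 (in_shuffle): [2 6 5 4 1 3 0]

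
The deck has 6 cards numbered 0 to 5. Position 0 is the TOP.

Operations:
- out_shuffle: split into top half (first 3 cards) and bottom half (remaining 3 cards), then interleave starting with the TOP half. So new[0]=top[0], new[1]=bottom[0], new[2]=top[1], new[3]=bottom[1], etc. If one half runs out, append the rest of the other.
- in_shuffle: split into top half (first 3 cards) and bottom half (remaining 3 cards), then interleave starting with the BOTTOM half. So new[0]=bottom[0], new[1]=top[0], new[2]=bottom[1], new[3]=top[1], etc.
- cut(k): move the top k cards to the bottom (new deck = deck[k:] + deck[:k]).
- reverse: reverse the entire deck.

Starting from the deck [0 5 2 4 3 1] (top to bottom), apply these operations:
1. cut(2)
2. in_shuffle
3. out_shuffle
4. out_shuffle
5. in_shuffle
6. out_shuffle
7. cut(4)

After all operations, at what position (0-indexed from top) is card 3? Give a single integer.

After op 1 (cut(2)): [2 4 3 1 0 5]
After op 2 (in_shuffle): [1 2 0 4 5 3]
After op 3 (out_shuffle): [1 4 2 5 0 3]
After op 4 (out_shuffle): [1 5 4 0 2 3]
After op 5 (in_shuffle): [0 1 2 5 3 4]
After op 6 (out_shuffle): [0 5 1 3 2 4]
After op 7 (cut(4)): [2 4 0 5 1 3]
Card 3 is at position 5.

Answer: 5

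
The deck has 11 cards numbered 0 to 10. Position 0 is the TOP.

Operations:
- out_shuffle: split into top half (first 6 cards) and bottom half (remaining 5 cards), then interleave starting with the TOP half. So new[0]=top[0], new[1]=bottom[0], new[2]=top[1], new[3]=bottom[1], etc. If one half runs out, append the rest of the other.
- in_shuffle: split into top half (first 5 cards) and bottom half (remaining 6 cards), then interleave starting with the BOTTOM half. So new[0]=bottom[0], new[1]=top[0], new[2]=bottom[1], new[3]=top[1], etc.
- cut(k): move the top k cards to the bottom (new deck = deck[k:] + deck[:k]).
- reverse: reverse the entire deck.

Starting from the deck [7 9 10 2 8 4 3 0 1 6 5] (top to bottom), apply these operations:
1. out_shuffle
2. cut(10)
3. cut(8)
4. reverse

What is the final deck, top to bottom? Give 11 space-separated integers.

Answer: 2 1 10 0 9 3 7 4 5 8 6

Derivation:
After op 1 (out_shuffle): [7 3 9 0 10 1 2 6 8 5 4]
After op 2 (cut(10)): [4 7 3 9 0 10 1 2 6 8 5]
After op 3 (cut(8)): [6 8 5 4 7 3 9 0 10 1 2]
After op 4 (reverse): [2 1 10 0 9 3 7 4 5 8 6]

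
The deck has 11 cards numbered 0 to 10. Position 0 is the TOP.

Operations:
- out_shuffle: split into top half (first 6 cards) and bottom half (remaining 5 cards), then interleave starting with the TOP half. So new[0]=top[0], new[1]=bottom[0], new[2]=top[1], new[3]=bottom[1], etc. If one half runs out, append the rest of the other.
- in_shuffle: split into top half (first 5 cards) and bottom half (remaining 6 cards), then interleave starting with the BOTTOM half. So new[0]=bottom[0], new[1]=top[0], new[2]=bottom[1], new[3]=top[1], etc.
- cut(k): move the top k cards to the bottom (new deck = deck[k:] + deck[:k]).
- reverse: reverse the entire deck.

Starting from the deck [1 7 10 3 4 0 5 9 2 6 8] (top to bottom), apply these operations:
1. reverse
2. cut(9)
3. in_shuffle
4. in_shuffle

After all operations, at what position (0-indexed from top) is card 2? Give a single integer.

Answer: 8

Derivation:
After op 1 (reverse): [8 6 2 9 5 0 4 3 10 7 1]
After op 2 (cut(9)): [7 1 8 6 2 9 5 0 4 3 10]
After op 3 (in_shuffle): [9 7 5 1 0 8 4 6 3 2 10]
After op 4 (in_shuffle): [8 9 4 7 6 5 3 1 2 0 10]
Card 2 is at position 8.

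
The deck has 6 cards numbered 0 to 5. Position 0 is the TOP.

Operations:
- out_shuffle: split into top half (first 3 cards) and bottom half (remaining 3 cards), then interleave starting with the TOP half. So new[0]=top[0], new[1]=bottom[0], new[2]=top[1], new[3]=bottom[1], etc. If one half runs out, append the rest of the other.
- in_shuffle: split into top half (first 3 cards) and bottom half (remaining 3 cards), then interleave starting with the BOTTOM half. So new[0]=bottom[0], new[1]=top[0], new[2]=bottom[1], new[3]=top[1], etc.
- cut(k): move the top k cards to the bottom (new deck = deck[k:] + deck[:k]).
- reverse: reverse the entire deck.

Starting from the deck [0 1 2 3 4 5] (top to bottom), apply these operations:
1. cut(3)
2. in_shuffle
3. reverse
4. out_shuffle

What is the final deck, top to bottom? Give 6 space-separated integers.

After op 1 (cut(3)): [3 4 5 0 1 2]
After op 2 (in_shuffle): [0 3 1 4 2 5]
After op 3 (reverse): [5 2 4 1 3 0]
After op 4 (out_shuffle): [5 1 2 3 4 0]

Answer: 5 1 2 3 4 0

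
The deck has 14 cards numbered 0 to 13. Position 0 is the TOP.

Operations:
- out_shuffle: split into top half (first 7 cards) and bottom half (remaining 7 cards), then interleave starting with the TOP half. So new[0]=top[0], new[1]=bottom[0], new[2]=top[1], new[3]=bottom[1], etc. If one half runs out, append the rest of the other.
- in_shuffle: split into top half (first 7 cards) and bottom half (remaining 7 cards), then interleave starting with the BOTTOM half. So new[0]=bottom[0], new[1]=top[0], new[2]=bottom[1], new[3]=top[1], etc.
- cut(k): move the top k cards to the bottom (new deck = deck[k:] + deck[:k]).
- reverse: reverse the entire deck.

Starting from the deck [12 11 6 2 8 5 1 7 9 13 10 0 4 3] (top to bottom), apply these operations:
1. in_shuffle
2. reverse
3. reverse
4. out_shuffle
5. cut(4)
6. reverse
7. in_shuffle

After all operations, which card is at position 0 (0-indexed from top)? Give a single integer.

Answer: 6

Derivation:
After op 1 (in_shuffle): [7 12 9 11 13 6 10 2 0 8 4 5 3 1]
After op 2 (reverse): [1 3 5 4 8 0 2 10 6 13 11 9 12 7]
After op 3 (reverse): [7 12 9 11 13 6 10 2 0 8 4 5 3 1]
After op 4 (out_shuffle): [7 2 12 0 9 8 11 4 13 5 6 3 10 1]
After op 5 (cut(4)): [9 8 11 4 13 5 6 3 10 1 7 2 12 0]
After op 6 (reverse): [0 12 2 7 1 10 3 6 5 13 4 11 8 9]
After op 7 (in_shuffle): [6 0 5 12 13 2 4 7 11 1 8 10 9 3]
Position 0: card 6.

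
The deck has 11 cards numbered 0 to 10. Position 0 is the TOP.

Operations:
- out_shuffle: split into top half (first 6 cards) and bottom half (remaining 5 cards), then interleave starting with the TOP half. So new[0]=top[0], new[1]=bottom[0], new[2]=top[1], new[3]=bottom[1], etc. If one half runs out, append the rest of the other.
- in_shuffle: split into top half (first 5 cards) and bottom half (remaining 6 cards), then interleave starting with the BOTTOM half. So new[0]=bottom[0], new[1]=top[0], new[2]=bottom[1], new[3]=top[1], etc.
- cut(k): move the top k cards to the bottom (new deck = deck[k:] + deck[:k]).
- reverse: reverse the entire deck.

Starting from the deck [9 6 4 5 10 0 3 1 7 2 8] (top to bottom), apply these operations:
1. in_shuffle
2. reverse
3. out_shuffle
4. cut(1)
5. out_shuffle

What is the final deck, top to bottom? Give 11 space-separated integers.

Answer: 1 9 10 7 6 0 2 4 3 8 5

Derivation:
After op 1 (in_shuffle): [0 9 3 6 1 4 7 5 2 10 8]
After op 2 (reverse): [8 10 2 5 7 4 1 6 3 9 0]
After op 3 (out_shuffle): [8 1 10 6 2 3 5 9 7 0 4]
After op 4 (cut(1)): [1 10 6 2 3 5 9 7 0 4 8]
After op 5 (out_shuffle): [1 9 10 7 6 0 2 4 3 8 5]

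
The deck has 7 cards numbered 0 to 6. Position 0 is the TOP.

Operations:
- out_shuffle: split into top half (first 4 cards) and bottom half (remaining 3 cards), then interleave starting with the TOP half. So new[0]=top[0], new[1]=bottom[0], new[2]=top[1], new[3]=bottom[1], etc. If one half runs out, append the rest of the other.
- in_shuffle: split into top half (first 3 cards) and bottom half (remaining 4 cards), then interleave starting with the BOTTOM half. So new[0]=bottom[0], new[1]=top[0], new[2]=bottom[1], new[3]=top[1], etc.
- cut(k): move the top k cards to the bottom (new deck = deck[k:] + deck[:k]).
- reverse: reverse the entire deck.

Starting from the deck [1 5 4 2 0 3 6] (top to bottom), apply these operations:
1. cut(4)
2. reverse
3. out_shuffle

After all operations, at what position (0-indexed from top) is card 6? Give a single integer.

After op 1 (cut(4)): [0 3 6 1 5 4 2]
After op 2 (reverse): [2 4 5 1 6 3 0]
After op 3 (out_shuffle): [2 6 4 3 5 0 1]
Card 6 is at position 1.

Answer: 1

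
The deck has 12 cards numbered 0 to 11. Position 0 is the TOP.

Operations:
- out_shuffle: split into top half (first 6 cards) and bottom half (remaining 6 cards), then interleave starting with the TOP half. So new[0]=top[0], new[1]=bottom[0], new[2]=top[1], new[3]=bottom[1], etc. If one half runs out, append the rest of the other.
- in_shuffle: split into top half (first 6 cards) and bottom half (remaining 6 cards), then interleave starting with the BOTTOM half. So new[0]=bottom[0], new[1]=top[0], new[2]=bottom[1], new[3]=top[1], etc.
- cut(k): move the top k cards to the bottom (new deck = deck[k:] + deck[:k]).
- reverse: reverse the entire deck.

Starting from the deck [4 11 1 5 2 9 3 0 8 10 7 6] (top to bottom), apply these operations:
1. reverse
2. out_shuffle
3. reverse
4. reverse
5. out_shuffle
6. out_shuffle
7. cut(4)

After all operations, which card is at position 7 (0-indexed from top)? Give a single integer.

After op 1 (reverse): [6 7 10 8 0 3 9 2 5 1 11 4]
After op 2 (out_shuffle): [6 9 7 2 10 5 8 1 0 11 3 4]
After op 3 (reverse): [4 3 11 0 1 8 5 10 2 7 9 6]
After op 4 (reverse): [6 9 7 2 10 5 8 1 0 11 3 4]
After op 5 (out_shuffle): [6 8 9 1 7 0 2 11 10 3 5 4]
After op 6 (out_shuffle): [6 2 8 11 9 10 1 3 7 5 0 4]
After op 7 (cut(4)): [9 10 1 3 7 5 0 4 6 2 8 11]
Position 7: card 4.

Answer: 4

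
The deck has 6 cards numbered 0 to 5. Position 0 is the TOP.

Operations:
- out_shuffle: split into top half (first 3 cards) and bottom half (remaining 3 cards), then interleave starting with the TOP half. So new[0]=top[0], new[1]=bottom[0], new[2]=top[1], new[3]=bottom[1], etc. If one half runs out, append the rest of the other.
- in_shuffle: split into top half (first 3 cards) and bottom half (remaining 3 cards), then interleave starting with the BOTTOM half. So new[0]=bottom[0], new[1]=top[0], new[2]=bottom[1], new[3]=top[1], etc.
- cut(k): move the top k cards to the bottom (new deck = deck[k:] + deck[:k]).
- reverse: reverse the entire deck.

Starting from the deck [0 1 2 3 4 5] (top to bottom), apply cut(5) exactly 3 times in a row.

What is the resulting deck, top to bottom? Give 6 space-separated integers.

Answer: 3 4 5 0 1 2

Derivation:
After op 1 (cut(5)): [5 0 1 2 3 4]
After op 2 (cut(5)): [4 5 0 1 2 3]
After op 3 (cut(5)): [3 4 5 0 1 2]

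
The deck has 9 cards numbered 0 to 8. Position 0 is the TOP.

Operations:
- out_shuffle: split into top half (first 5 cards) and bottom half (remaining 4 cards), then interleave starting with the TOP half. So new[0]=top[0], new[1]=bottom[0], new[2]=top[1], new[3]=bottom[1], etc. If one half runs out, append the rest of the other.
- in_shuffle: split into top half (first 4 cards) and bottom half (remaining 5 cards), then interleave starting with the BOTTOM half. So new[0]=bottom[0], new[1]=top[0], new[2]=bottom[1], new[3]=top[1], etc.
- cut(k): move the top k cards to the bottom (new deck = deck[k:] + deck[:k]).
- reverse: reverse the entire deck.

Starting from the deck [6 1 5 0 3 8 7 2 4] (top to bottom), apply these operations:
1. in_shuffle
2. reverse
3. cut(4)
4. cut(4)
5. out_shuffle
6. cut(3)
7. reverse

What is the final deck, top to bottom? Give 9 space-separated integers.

Answer: 4 7 3 5 6 2 8 0 1

Derivation:
After op 1 (in_shuffle): [3 6 8 1 7 5 2 0 4]
After op 2 (reverse): [4 0 2 5 7 1 8 6 3]
After op 3 (cut(4)): [7 1 8 6 3 4 0 2 5]
After op 4 (cut(4)): [3 4 0 2 5 7 1 8 6]
After op 5 (out_shuffle): [3 7 4 1 0 8 2 6 5]
After op 6 (cut(3)): [1 0 8 2 6 5 3 7 4]
After op 7 (reverse): [4 7 3 5 6 2 8 0 1]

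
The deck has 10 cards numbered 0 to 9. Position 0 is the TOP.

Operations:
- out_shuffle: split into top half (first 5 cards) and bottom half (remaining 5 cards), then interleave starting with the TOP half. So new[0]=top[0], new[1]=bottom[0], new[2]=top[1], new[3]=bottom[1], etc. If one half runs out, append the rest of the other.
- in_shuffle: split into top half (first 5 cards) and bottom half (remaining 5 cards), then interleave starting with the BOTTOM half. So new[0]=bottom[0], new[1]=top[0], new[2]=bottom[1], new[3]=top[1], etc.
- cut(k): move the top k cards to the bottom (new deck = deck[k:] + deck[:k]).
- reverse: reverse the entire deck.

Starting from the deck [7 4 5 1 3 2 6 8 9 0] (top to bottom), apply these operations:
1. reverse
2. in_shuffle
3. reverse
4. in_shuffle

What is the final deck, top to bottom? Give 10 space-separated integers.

After op 1 (reverse): [0 9 8 6 2 3 1 5 4 7]
After op 2 (in_shuffle): [3 0 1 9 5 8 4 6 7 2]
After op 3 (reverse): [2 7 6 4 8 5 9 1 0 3]
After op 4 (in_shuffle): [5 2 9 7 1 6 0 4 3 8]

Answer: 5 2 9 7 1 6 0 4 3 8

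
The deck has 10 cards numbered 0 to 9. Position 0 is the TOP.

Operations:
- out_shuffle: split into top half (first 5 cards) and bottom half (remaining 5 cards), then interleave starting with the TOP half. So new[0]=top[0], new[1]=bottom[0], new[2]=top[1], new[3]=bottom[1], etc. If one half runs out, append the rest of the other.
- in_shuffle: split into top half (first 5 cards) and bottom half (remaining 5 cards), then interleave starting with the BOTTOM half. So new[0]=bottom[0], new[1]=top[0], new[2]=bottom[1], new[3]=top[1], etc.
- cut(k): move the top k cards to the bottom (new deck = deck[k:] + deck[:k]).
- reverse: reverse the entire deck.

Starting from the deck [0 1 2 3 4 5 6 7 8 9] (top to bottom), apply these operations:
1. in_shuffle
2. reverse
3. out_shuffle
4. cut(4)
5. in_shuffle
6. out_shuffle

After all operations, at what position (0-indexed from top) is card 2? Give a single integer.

Answer: 9

Derivation:
After op 1 (in_shuffle): [5 0 6 1 7 2 8 3 9 4]
After op 2 (reverse): [4 9 3 8 2 7 1 6 0 5]
After op 3 (out_shuffle): [4 7 9 1 3 6 8 0 2 5]
After op 4 (cut(4)): [3 6 8 0 2 5 4 7 9 1]
After op 5 (in_shuffle): [5 3 4 6 7 8 9 0 1 2]
After op 6 (out_shuffle): [5 8 3 9 4 0 6 1 7 2]
Card 2 is at position 9.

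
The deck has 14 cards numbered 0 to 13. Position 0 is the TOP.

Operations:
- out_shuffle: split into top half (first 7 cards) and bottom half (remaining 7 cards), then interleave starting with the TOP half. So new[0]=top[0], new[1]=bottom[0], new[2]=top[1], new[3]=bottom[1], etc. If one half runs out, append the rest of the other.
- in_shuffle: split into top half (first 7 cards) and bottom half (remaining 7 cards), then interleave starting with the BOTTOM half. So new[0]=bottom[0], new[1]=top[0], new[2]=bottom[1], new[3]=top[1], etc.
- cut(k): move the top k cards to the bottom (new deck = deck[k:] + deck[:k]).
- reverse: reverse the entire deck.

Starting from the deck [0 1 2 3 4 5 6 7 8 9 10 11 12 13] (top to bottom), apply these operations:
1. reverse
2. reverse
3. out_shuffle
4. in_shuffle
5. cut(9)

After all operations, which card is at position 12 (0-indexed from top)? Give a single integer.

Answer: 8

Derivation:
After op 1 (reverse): [13 12 11 10 9 8 7 6 5 4 3 2 1 0]
After op 2 (reverse): [0 1 2 3 4 5 6 7 8 9 10 11 12 13]
After op 3 (out_shuffle): [0 7 1 8 2 9 3 10 4 11 5 12 6 13]
After op 4 (in_shuffle): [10 0 4 7 11 1 5 8 12 2 6 9 13 3]
After op 5 (cut(9)): [2 6 9 13 3 10 0 4 7 11 1 5 8 12]
Position 12: card 8.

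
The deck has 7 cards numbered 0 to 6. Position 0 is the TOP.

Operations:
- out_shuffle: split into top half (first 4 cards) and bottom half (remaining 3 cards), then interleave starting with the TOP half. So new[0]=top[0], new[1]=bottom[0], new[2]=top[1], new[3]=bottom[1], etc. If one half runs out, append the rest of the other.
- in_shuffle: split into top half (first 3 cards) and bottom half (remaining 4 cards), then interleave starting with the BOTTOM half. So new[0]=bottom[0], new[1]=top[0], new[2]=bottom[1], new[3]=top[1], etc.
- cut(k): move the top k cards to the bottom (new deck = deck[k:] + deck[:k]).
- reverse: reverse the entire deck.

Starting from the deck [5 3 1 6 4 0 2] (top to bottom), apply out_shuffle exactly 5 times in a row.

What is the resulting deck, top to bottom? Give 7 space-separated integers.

After op 1 (out_shuffle): [5 4 3 0 1 2 6]
After op 2 (out_shuffle): [5 1 4 2 3 6 0]
After op 3 (out_shuffle): [5 3 1 6 4 0 2]
After op 4 (out_shuffle): [5 4 3 0 1 2 6]
After op 5 (out_shuffle): [5 1 4 2 3 6 0]

Answer: 5 1 4 2 3 6 0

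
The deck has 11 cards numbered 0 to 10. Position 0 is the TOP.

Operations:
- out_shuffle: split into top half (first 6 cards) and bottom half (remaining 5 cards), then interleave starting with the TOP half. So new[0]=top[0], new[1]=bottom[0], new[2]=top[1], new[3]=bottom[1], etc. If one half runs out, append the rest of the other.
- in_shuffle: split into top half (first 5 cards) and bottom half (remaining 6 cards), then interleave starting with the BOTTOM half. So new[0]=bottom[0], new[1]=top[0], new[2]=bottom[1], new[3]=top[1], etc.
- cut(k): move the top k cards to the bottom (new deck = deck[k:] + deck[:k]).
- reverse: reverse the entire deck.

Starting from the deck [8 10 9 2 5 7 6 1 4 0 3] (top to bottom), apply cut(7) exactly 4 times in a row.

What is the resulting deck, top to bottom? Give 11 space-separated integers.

After op 1 (cut(7)): [1 4 0 3 8 10 9 2 5 7 6]
After op 2 (cut(7)): [2 5 7 6 1 4 0 3 8 10 9]
After op 3 (cut(7)): [3 8 10 9 2 5 7 6 1 4 0]
After op 4 (cut(7)): [6 1 4 0 3 8 10 9 2 5 7]

Answer: 6 1 4 0 3 8 10 9 2 5 7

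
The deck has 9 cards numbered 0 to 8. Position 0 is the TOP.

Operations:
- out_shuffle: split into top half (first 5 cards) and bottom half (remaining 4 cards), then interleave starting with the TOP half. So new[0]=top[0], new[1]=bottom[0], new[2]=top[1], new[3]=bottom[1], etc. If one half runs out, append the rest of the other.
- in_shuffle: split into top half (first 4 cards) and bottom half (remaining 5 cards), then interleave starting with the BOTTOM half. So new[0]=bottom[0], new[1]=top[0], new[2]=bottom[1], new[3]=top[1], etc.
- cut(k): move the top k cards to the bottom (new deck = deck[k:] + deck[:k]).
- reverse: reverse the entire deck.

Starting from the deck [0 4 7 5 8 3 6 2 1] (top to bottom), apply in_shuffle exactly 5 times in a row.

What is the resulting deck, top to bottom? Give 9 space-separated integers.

Answer: 4 5 3 2 0 7 8 6 1

Derivation:
After op 1 (in_shuffle): [8 0 3 4 6 7 2 5 1]
After op 2 (in_shuffle): [6 8 7 0 2 3 5 4 1]
After op 3 (in_shuffle): [2 6 3 8 5 7 4 0 1]
After op 4 (in_shuffle): [5 2 7 6 4 3 0 8 1]
After op 5 (in_shuffle): [4 5 3 2 0 7 8 6 1]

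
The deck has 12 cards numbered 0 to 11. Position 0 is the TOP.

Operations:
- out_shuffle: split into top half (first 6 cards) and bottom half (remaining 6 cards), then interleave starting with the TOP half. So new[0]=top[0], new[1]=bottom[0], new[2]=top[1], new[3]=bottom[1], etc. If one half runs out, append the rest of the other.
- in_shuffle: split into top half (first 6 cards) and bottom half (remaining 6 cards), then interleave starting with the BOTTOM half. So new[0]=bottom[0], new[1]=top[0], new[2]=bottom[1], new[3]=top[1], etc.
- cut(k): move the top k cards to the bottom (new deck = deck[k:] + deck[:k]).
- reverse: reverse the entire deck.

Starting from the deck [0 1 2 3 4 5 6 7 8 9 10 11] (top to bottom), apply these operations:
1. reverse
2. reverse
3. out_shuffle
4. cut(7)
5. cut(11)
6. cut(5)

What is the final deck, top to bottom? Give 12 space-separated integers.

Answer: 11 0 6 1 7 2 8 3 9 4 10 5

Derivation:
After op 1 (reverse): [11 10 9 8 7 6 5 4 3 2 1 0]
After op 2 (reverse): [0 1 2 3 4 5 6 7 8 9 10 11]
After op 3 (out_shuffle): [0 6 1 7 2 8 3 9 4 10 5 11]
After op 4 (cut(7)): [9 4 10 5 11 0 6 1 7 2 8 3]
After op 5 (cut(11)): [3 9 4 10 5 11 0 6 1 7 2 8]
After op 6 (cut(5)): [11 0 6 1 7 2 8 3 9 4 10 5]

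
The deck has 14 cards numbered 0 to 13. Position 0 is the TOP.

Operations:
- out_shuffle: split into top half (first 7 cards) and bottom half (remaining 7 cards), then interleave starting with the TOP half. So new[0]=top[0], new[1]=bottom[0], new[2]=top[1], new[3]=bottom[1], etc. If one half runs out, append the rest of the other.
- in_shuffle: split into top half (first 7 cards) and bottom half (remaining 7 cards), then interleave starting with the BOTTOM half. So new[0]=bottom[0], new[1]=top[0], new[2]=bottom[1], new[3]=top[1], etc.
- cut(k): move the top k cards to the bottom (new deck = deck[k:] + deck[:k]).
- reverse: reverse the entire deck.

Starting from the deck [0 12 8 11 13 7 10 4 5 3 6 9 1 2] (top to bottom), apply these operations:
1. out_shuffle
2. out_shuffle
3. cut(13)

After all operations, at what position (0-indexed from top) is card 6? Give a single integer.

After op 1 (out_shuffle): [0 4 12 5 8 3 11 6 13 9 7 1 10 2]
After op 2 (out_shuffle): [0 6 4 13 12 9 5 7 8 1 3 10 11 2]
After op 3 (cut(13)): [2 0 6 4 13 12 9 5 7 8 1 3 10 11]
Card 6 is at position 2.

Answer: 2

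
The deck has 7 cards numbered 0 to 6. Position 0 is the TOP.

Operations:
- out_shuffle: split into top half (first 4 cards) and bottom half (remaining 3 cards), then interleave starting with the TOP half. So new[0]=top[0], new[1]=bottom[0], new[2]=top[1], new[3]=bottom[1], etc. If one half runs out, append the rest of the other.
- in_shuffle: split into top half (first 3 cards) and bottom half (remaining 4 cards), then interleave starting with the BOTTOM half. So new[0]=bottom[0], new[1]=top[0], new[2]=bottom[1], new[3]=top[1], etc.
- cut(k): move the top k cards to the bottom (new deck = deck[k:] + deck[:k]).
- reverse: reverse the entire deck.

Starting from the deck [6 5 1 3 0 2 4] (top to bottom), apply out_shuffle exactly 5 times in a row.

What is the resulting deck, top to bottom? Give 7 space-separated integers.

Answer: 6 1 0 4 5 3 2

Derivation:
After op 1 (out_shuffle): [6 0 5 2 1 4 3]
After op 2 (out_shuffle): [6 1 0 4 5 3 2]
After op 3 (out_shuffle): [6 5 1 3 0 2 4]
After op 4 (out_shuffle): [6 0 5 2 1 4 3]
After op 5 (out_shuffle): [6 1 0 4 5 3 2]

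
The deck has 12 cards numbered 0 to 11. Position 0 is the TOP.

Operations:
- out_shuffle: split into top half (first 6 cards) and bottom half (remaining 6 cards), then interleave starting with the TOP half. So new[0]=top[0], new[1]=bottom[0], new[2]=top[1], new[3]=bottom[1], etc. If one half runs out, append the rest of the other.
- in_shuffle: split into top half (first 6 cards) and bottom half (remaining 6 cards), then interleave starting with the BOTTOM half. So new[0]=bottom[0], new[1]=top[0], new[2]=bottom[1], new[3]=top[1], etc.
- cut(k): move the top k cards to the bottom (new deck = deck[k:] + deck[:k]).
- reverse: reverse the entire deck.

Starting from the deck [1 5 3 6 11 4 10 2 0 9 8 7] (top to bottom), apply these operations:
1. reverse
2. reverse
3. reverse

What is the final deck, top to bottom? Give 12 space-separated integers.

Answer: 7 8 9 0 2 10 4 11 6 3 5 1

Derivation:
After op 1 (reverse): [7 8 9 0 2 10 4 11 6 3 5 1]
After op 2 (reverse): [1 5 3 6 11 4 10 2 0 9 8 7]
After op 3 (reverse): [7 8 9 0 2 10 4 11 6 3 5 1]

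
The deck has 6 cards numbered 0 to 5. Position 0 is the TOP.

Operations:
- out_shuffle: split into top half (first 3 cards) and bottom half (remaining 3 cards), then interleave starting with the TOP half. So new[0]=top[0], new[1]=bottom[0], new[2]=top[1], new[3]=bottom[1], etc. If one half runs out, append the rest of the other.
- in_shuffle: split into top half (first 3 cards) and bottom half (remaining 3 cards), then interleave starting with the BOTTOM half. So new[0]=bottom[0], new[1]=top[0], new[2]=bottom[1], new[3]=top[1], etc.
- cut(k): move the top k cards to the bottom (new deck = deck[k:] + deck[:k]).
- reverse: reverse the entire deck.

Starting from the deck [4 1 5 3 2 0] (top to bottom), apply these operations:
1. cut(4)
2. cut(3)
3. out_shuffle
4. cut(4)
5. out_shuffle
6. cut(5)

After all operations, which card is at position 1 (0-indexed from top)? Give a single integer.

After op 1 (cut(4)): [2 0 4 1 5 3]
After op 2 (cut(3)): [1 5 3 2 0 4]
After op 3 (out_shuffle): [1 2 5 0 3 4]
After op 4 (cut(4)): [3 4 1 2 5 0]
After op 5 (out_shuffle): [3 2 4 5 1 0]
After op 6 (cut(5)): [0 3 2 4 5 1]
Position 1: card 3.

Answer: 3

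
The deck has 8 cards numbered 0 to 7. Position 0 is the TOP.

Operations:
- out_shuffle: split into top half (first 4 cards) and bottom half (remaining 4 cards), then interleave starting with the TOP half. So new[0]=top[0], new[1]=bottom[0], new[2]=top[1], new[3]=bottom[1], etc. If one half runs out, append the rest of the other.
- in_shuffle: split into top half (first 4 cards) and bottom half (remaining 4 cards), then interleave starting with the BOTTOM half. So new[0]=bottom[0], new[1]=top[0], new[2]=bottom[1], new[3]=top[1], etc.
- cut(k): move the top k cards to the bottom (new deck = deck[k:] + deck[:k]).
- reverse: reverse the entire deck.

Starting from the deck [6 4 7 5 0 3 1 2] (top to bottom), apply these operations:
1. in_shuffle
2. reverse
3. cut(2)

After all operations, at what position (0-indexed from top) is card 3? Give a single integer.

After op 1 (in_shuffle): [0 6 3 4 1 7 2 5]
After op 2 (reverse): [5 2 7 1 4 3 6 0]
After op 3 (cut(2)): [7 1 4 3 6 0 5 2]
Card 3 is at position 3.

Answer: 3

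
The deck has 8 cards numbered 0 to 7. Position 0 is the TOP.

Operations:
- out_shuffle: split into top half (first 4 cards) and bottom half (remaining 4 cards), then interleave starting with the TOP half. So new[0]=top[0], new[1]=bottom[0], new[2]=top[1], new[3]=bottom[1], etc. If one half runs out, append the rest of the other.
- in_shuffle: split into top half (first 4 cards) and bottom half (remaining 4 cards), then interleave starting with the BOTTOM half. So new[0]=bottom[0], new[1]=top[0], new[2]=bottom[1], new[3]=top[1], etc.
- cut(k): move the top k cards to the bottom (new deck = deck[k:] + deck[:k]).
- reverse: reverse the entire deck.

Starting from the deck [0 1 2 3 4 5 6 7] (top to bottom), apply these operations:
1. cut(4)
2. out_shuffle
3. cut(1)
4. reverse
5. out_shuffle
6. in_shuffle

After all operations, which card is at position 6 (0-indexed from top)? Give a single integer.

Answer: 0

Derivation:
After op 1 (cut(4)): [4 5 6 7 0 1 2 3]
After op 2 (out_shuffle): [4 0 5 1 6 2 7 3]
After op 3 (cut(1)): [0 5 1 6 2 7 3 4]
After op 4 (reverse): [4 3 7 2 6 1 5 0]
After op 5 (out_shuffle): [4 6 3 1 7 5 2 0]
After op 6 (in_shuffle): [7 4 5 6 2 3 0 1]
Position 6: card 0.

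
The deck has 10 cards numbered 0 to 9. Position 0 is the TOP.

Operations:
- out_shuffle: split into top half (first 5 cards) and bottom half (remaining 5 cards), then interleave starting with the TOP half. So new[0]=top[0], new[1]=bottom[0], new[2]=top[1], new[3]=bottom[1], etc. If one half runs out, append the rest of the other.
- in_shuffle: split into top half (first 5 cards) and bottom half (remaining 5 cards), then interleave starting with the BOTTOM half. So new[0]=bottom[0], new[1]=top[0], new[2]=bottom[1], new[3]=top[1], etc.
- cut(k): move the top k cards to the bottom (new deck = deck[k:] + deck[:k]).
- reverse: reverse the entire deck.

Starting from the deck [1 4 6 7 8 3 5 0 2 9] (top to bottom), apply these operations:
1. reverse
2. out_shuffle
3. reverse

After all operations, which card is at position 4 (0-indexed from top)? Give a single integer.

Answer: 6

Derivation:
After op 1 (reverse): [9 2 0 5 3 8 7 6 4 1]
After op 2 (out_shuffle): [9 8 2 7 0 6 5 4 3 1]
After op 3 (reverse): [1 3 4 5 6 0 7 2 8 9]
Position 4: card 6.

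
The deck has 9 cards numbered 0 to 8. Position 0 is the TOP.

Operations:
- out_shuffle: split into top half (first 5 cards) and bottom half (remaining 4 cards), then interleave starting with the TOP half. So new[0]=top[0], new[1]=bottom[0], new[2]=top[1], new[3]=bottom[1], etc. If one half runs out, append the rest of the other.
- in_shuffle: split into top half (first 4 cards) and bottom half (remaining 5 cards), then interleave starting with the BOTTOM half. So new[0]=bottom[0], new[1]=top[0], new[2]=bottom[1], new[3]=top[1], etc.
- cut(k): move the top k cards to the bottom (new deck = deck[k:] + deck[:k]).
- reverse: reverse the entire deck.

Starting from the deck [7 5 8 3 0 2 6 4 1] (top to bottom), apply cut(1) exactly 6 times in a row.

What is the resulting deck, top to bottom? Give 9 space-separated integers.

Answer: 6 4 1 7 5 8 3 0 2

Derivation:
After op 1 (cut(1)): [5 8 3 0 2 6 4 1 7]
After op 2 (cut(1)): [8 3 0 2 6 4 1 7 5]
After op 3 (cut(1)): [3 0 2 6 4 1 7 5 8]
After op 4 (cut(1)): [0 2 6 4 1 7 5 8 3]
After op 5 (cut(1)): [2 6 4 1 7 5 8 3 0]
After op 6 (cut(1)): [6 4 1 7 5 8 3 0 2]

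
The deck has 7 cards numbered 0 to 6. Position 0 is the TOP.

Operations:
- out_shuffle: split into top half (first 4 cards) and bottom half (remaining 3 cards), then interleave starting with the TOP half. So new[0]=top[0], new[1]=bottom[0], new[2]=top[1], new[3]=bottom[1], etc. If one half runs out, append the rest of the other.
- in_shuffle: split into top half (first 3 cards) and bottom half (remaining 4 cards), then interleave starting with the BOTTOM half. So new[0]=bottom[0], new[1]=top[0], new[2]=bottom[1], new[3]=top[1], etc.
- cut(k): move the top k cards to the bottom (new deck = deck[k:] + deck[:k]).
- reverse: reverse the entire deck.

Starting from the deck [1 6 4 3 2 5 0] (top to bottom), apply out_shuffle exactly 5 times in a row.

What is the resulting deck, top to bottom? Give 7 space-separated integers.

Answer: 1 4 2 0 6 3 5

Derivation:
After op 1 (out_shuffle): [1 2 6 5 4 0 3]
After op 2 (out_shuffle): [1 4 2 0 6 3 5]
After op 3 (out_shuffle): [1 6 4 3 2 5 0]
After op 4 (out_shuffle): [1 2 6 5 4 0 3]
After op 5 (out_shuffle): [1 4 2 0 6 3 5]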